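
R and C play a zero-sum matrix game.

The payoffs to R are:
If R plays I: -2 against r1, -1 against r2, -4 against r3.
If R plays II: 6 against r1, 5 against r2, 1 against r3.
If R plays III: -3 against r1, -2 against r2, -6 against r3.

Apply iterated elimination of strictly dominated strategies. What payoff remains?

1

Column r1 is strictly dominated by r3 for C (-4<-2, 1<6, -6<-3); eliminate r1.
Row III is strictly dominated by row I (-1>-2, -4>-6); eliminate III.
Column r2 is strictly dominated by r3 for C (-4<-1, 1<5); eliminate r2.
Row I is strictly dominated by row II (1>-4); eliminate I.
Only (II, r3) remains, with payoff 1.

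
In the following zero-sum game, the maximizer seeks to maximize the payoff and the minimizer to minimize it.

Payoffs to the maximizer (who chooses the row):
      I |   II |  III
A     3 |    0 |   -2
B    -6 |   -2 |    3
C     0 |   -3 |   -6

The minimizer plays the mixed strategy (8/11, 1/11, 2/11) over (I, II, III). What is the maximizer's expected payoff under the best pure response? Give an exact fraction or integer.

20/11

A: (3)·(8/11) + (0)·(1/11) + (-2)·(2/11) = 20/11.
B: (-6)·(8/11) + (-2)·(1/11) + (3)·(2/11) = -4.
C: (0)·(8/11) + (-3)·(1/11) + (-6)·(2/11) = -15/11.
The best pure response is A with expected payoff 20/11.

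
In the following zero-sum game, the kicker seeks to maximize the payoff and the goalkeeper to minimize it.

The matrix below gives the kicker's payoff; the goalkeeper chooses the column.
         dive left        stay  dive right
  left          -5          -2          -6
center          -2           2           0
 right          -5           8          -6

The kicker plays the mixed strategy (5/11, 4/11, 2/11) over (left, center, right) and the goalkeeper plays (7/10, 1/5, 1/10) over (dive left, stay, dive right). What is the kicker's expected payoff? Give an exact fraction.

-63/22

Against (7/10, 1/5, 1/10), each row's expected payoff is left: -9/2; center: -1; right: -5/2.
Taking the (5/11, 4/11, 2/11)-weighted average: (5/11)·(-9/2) + (4/11)·(-1) + (2/11)·(-5/2) = -63/22.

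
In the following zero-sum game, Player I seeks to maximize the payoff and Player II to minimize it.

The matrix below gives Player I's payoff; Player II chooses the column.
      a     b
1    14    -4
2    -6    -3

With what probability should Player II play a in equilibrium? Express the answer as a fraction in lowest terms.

Row minima are -4 and -6, so Player I's maximin is -4; column maxima are 14 and -3, so Player II's minimax is -3. These differ, so the equilibrium is in mixed strategies.
Let Player II play a with probability q. Player I is indifferent when 14q − 4(1−q) = −6q − 3(1−q), giving q = 1/21.

1/21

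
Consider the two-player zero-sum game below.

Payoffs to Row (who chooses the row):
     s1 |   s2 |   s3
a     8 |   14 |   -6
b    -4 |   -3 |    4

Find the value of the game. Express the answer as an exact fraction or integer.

Column s2 is strictly dominated by s1 for Column (it gives Row more in every row).
The remaining 2×2 game on (a, b) × (s1, s3) has no saddle point. Let Row play a with probability p; indifference gives 8p − 4(1−p) = −6p + 4(1−p), so p = 4/11.
Similarly Column's optimal q on s1 is 5/11, and the value is 8·(5/11) + (-6)·(6/11) = 4/11.

4/11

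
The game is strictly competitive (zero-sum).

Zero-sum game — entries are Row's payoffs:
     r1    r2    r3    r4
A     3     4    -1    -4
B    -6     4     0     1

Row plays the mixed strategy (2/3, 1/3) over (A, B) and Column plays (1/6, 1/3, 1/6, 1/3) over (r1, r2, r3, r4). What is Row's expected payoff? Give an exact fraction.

Against (1/6, 1/3, 1/6, 1/3), each row's expected payoff is A: 1/3; B: 2/3.
Taking the (2/3, 1/3)-weighted average: (2/3)·(1/3) + (1/3)·(2/3) = 4/9.

4/9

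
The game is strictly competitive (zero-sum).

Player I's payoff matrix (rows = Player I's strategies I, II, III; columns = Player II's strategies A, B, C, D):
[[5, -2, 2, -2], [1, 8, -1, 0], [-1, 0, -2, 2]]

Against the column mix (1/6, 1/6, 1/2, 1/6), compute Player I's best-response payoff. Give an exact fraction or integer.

7/6

I: (5)·(1/6) + (-2)·(1/6) + (2)·(1/2) + (-2)·(1/6) = 7/6.
II: (1)·(1/6) + (8)·(1/6) + (-1)·(1/2) + (0)·(1/6) = 1.
III: (-1)·(1/6) + (0)·(1/6) + (-2)·(1/2) + (2)·(1/6) = -5/6.
The best pure response is I with expected payoff 7/6.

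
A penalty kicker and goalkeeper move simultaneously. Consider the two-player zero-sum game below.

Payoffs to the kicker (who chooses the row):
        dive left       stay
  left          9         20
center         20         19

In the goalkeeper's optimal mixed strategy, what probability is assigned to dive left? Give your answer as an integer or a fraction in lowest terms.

Row minima are 9 and 19, so the kicker's maximin is 19; column maxima are 20 and 20, so the goalkeeper's minimax is 20. These differ, so the equilibrium is in mixed strategies.
Let the goalkeeper play dive left with probability q. The kicker is indifferent when 9q + 20(1−q) = 20q + 19(1−q), giving q = 1/12.

1/12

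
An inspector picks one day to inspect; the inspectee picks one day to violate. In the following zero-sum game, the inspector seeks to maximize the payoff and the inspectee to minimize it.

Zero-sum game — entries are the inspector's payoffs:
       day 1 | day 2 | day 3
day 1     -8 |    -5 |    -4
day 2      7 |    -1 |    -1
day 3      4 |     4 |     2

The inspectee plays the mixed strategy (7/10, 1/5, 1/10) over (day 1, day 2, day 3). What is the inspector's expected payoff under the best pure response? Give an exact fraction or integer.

day 1: (-8)·(7/10) + (-5)·(1/5) + (-4)·(1/10) = -7.
day 2: (7)·(7/10) + (-1)·(1/5) + (-1)·(1/10) = 23/5.
day 3: (4)·(7/10) + (4)·(1/5) + (2)·(1/10) = 19/5.
The best pure response is day 2 with expected payoff 23/5.

23/5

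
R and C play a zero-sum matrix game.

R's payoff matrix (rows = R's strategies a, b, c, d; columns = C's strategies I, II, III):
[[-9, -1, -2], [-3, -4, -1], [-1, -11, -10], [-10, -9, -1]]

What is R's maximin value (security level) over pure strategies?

-4

The worst-case payoff for each row is a: -9, b: -4, c: -11, d: -10.
The best of these is -4.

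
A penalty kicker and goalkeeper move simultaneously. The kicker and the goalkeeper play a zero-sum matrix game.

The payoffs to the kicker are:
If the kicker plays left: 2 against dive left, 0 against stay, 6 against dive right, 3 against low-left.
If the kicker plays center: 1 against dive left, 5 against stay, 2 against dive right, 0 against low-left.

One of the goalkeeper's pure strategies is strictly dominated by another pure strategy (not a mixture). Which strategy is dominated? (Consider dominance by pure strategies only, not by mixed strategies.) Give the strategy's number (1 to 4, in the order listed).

3

The goalkeeper prefers columns that give the kicker less. Compare dive right with dive left: 2 < 6, 1 < 2.
So dive left strictly dominates dive right for the goalkeeper; dive right is strictly dominated.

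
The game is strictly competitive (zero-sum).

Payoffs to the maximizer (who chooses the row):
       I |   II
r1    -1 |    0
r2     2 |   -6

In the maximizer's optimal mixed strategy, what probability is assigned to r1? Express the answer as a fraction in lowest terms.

Row minima are -1 and -6, so the maximizer's maximin is -1; column maxima are 2 and 0, so the minimizer's minimax is 0. These differ, so the equilibrium is in mixed strategies.
Let the maximizer play r1 with probability p. The minimizer is indifferent when −p + 2(1−p) = −6(1−p), giving p = 8/9.

8/9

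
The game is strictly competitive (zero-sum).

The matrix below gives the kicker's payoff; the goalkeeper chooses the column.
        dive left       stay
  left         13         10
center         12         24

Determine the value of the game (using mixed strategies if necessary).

Row minima are 10 and 12, so the kicker's maximin is 12; column maxima are 13 and 24, so the goalkeeper's minimax is 13. These differ, so the equilibrium is in mixed strategies.
Let the kicker play left with probability p. The goalkeeper is indifferent when 13p + 12(1−p) = 10p + 24(1−p), giving p = 4/5.
Let the goalkeeper play dive left with probability q. The kicker is indifferent when 13q + 10(1−q) = 12q + 24(1−q), giving q = 14/15.
The value is 13·(14/15) + (10)·(1/15) = 64/5.

64/5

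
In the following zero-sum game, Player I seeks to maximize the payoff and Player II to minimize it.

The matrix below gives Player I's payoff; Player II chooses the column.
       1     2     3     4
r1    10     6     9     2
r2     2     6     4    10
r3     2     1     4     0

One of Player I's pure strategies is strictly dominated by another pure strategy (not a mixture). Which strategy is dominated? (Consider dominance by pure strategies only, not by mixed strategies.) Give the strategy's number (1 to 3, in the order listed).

3

Compare r3 with r1: 10 > 2, 6 > 1, 9 > 4, 2 > 0.
So r1 strictly dominates r3 for Player I; r3 is strictly dominated.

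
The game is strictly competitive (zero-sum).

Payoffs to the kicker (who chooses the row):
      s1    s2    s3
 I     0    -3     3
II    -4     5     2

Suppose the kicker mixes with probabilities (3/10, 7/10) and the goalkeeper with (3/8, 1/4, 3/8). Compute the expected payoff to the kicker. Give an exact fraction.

Against (3/8, 1/4, 3/8), each row's expected payoff is I: 3/8; II: 1/2.
Taking the (3/10, 7/10)-weighted average: (3/10)·(3/8) + (7/10)·(1/2) = 37/80.

37/80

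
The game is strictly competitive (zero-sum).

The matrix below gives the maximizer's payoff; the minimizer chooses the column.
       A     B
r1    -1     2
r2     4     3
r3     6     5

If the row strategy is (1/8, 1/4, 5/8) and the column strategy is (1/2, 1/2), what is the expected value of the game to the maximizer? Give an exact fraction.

35/8

Against (1/2, 1/2), each row's expected payoff is r1: 1/2; r2: 7/2; r3: 11/2.
Taking the (1/8, 1/4, 5/8)-weighted average: (1/8)·(1/2) + (1/4)·(7/2) + (5/8)·(11/2) = 35/8.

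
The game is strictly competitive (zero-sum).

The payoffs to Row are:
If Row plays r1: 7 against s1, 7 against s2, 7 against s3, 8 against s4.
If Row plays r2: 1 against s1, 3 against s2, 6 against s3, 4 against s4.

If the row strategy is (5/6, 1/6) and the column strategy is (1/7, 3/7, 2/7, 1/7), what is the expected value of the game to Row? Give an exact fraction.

46/7

Against (1/7, 3/7, 2/7, 1/7), each row's expected payoff is r1: 50/7; r2: 26/7.
Taking the (5/6, 1/6)-weighted average: (5/6)·(50/7) + (1/6)·(26/7) = 46/7.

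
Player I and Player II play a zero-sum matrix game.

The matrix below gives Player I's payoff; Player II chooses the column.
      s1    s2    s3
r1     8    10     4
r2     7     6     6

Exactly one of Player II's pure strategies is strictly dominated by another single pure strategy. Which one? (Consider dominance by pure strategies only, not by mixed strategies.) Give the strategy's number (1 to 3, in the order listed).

Player II prefers columns that give Player I less. Compare s1 with s3: 4 < 8, 6 < 7.
So s3 strictly dominates s1 for Player II; s1 is strictly dominated.

1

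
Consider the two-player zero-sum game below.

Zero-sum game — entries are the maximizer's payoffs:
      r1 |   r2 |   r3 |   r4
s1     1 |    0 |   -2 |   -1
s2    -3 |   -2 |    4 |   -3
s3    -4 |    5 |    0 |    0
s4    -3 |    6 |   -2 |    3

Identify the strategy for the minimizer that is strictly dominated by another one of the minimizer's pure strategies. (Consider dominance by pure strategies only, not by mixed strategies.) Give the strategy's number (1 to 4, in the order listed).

The minimizer prefers columns that give the maximizer less. Compare r2 with r4: -1 < 0, -3 < -2, 0 < 5, 3 < 6.
So r4 strictly dominates r2 for the minimizer; r2 is strictly dominated.

2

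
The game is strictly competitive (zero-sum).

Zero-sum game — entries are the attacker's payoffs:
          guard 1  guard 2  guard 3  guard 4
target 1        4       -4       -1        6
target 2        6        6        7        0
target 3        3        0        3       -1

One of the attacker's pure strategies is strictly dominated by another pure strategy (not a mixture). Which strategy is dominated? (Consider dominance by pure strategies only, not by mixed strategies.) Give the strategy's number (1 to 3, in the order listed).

Compare target 3 with target 2: 6 > 3, 6 > 0, 7 > 3, 0 > -1.
So target 2 strictly dominates target 3 for the attacker; target 3 is strictly dominated.

3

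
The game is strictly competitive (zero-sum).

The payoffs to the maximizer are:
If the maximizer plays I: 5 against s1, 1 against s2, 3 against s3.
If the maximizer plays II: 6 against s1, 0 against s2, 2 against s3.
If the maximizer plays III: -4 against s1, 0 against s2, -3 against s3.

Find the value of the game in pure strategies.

Row minima: 1, 0, -4 → the maximizer's maximin is 1.
Column maxima: 6, 1, 3 → the minimizer's minimax is 1.
They coincide at (I, s2), so the value is 1.

1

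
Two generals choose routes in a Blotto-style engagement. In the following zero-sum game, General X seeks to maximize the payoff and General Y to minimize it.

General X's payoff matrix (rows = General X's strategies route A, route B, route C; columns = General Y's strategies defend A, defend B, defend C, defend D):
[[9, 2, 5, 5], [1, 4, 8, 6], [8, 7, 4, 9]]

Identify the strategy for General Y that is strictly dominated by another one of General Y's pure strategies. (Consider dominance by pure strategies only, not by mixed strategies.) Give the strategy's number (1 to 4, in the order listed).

General Y prefers columns that give General X less. Compare defend D with defend B: 2 < 5, 4 < 6, 7 < 9.
So defend B strictly dominates defend D for General Y; defend D is strictly dominated.

4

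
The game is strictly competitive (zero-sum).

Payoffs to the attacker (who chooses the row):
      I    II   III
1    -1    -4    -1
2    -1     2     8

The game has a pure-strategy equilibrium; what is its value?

Row minima: -4, -1 → the attacker's maximin is -1.
Column maxima: -1, 2, 8 → the defender's minimax is -1.
They coincide at (2, I), so the value is -1.

-1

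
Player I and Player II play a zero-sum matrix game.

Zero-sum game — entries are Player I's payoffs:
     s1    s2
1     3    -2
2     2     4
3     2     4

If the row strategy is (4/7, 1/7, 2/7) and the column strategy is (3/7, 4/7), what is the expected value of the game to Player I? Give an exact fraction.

Against (3/7, 4/7), each row's expected payoff is 1: 1/7; 2: 22/7; 3: 22/7.
Taking the (4/7, 1/7, 2/7)-weighted average: (4/7)·(1/7) + (1/7)·(22/7) + (2/7)·(22/7) = 10/7.

10/7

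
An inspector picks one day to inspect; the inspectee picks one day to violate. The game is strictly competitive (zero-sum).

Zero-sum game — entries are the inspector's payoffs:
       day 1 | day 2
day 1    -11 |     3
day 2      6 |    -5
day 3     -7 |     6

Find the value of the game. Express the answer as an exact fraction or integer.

1/24

Row day 1 is strictly dominated by row day 3, so the inspector never plays it.
The remaining 2×2 game on (day 2, day 3) × (day 1, day 2) has no saddle point. Let the inspector play day 2 with probability p; indifference gives 6p − 7(1−p) = −5p + 6(1−p), so p = 13/24.
Similarly the inspectee's optimal q on day 1 is 11/24, and the value is 6·(11/24) + (-5)·(13/24) = 1/24.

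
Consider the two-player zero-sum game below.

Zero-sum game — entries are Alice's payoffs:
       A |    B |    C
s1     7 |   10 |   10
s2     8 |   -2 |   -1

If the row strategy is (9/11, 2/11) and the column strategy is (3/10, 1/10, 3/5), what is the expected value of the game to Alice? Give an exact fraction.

Against (3/10, 1/10, 3/5), each row's expected payoff is s1: 91/10; s2: 8/5.
Taking the (9/11, 2/11)-weighted average: (9/11)·(91/10) + (2/11)·(8/5) = 851/110.

851/110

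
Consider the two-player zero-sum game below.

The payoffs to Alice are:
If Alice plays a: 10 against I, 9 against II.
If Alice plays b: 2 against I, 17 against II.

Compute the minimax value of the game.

19/2

Row minima are 9 and 2, so Alice's maximin is 9; column maxima are 10 and 17, so Bob's minimax is 10. These differ, so the equilibrium is in mixed strategies.
Let Alice play a with probability p. Bob is indifferent when 10p + 2(1−p) = 9p + 17(1−p), giving p = 15/16.
Let Bob play I with probability q. Alice is indifferent when 10q + 9(1−q) = 2q + 17(1−q), giving q = 1/2.
The value is 10·(1/2) + (9)·(1/2) = 19/2.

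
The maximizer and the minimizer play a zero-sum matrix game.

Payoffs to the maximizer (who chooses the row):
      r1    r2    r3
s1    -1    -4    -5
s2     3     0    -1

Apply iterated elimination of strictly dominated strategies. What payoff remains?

Row s1 is strictly dominated by row s2 (3>-1, 0>-4, -1>-5); eliminate s1.
Column r1 is strictly dominated by r2 for the minimizer (0<3); eliminate r1.
Column r2 is strictly dominated by r3 for the minimizer (-1<0); eliminate r2.
Only (s2, r3) remains, with payoff -1.

-1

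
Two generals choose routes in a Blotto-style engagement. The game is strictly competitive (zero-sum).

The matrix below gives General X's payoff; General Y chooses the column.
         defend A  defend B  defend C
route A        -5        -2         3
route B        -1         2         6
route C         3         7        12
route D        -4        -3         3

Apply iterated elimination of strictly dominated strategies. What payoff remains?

Row route D is strictly dominated by row route B (-1>-4, 2>-3, 6>3); eliminate route D.
Column defend B is strictly dominated by defend A for General Y (-5<-2, -1<2, 3<7); eliminate defend B.
Row route A is strictly dominated by row route B (-1>-5, 6>3); eliminate route A.
Column defend C is strictly dominated by defend A for General Y (-1<6, 3<12); eliminate defend C.
Row route B is strictly dominated by row route C (3>-1); eliminate route B.
Only (route C, defend A) remains, with payoff 3.

3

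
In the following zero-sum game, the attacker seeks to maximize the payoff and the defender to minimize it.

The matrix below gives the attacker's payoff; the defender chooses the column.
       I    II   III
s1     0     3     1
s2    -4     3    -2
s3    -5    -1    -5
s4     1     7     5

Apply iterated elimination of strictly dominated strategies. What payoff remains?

1

Column II is strictly dominated by I for the defender (0<3, -4<3, -5<-1, 1<7); eliminate II.
Row s2 is strictly dominated by row s1 (0>-4, 1>-2); eliminate s2.
Row s1 is strictly dominated by row s4 (1>0, 5>1); eliminate s1.
Row s3 is strictly dominated by row s4 (1>-5, 5>-5); eliminate s3.
Column III is strictly dominated by I for the defender (1<5); eliminate III.
Only (s4, I) remains, with payoff 1.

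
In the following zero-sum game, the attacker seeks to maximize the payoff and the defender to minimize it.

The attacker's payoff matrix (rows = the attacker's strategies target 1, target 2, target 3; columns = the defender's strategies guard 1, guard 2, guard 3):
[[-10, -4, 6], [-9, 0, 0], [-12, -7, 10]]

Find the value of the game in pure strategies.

-9

Row minima: -10, -9, -12 → the attacker's maximin is -9.
Column maxima: -9, 0, 10 → the defender's minimax is -9.
They coincide at (target 2, guard 1), so the value is -9.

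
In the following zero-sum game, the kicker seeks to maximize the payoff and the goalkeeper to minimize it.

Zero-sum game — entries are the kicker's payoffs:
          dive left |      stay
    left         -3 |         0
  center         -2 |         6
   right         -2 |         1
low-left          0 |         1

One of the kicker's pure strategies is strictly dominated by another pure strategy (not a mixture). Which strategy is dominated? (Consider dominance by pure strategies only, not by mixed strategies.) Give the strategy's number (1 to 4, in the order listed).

Compare left with center: -2 > -3, 6 > 0.
So center strictly dominates left for the kicker; left is strictly dominated.

1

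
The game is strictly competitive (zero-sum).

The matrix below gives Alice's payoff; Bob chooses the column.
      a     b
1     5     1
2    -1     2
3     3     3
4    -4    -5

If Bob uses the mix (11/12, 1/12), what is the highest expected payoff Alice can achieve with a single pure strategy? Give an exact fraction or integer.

14/3

1: (5)·(11/12) + (1)·(1/12) = 14/3.
2: (-1)·(11/12) + (2)·(1/12) = -3/4.
3: (3)·(11/12) + (3)·(1/12) = 3.
4: (-4)·(11/12) + (-5)·(1/12) = -49/12.
The best pure response is 1 with expected payoff 14/3.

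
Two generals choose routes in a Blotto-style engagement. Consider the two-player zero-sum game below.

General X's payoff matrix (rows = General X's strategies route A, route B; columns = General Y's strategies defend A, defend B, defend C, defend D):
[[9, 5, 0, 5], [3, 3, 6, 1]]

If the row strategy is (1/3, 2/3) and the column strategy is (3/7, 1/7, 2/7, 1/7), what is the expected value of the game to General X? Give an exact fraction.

29/7

Against (3/7, 1/7, 2/7, 1/7), each row's expected payoff is route A: 37/7; route B: 25/7.
Taking the (1/3, 2/3)-weighted average: (1/3)·(37/7) + (2/3)·(25/7) = 29/7.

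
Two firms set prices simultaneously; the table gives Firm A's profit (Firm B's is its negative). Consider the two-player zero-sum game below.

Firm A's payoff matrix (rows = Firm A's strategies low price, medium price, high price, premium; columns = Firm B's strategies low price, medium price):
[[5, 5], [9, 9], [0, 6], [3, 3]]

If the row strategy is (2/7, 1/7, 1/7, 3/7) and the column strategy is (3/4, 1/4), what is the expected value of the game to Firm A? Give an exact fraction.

59/14

Against (3/4, 1/4), each row's expected payoff is low price: 5; medium price: 9; high price: 3/2; premium: 3.
Taking the (2/7, 1/7, 1/7, 3/7)-weighted average: (2/7)·(5) + (1/7)·(9) + (1/7)·(3/2) + (3/7)·(3) = 59/14.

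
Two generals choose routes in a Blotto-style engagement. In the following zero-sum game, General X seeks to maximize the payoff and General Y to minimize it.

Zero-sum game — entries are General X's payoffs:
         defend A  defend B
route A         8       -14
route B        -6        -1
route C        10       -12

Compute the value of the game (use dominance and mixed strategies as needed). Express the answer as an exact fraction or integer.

Row route A is strictly dominated by row route C, so General X never plays it.
The remaining 2×2 game on (route B, route C) × (defend A, defend B) has no saddle point. Let General X play route B with probability p; indifference gives −6p + 10(1−p) = −p − 12(1−p), so p = 22/27.
Similarly General Y's optimal q on defend A is 11/27, and the value is -6·(11/27) + (-1)·(16/27) = -82/27.

-82/27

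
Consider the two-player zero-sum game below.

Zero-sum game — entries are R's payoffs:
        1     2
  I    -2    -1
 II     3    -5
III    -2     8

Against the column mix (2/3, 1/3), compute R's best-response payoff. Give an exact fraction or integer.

4/3

I: (-2)·(2/3) + (-1)·(1/3) = -5/3.
II: (3)·(2/3) + (-5)·(1/3) = 1/3.
III: (-2)·(2/3) + (8)·(1/3) = 4/3.
The best pure response is III with expected payoff 4/3.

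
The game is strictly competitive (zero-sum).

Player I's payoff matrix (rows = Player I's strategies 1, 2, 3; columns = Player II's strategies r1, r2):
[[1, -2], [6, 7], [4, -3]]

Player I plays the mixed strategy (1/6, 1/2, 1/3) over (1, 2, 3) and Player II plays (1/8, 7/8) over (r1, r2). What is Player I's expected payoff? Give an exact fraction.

59/24

Against (1/8, 7/8), each row's expected payoff is 1: -13/8; 2: 55/8; 3: -17/8.
Taking the (1/6, 1/2, 1/3)-weighted average: (1/6)·(-13/8) + (1/2)·(55/8) + (1/3)·(-17/8) = 59/24.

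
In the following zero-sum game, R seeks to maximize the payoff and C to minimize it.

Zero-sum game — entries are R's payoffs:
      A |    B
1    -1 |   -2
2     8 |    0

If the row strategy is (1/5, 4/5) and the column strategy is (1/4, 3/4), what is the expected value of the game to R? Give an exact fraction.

Against (1/4, 3/4), each row's expected payoff is 1: -7/4; 2: 2.
Taking the (1/5, 4/5)-weighted average: (1/5)·(-7/4) + (4/5)·(2) = 5/4.

5/4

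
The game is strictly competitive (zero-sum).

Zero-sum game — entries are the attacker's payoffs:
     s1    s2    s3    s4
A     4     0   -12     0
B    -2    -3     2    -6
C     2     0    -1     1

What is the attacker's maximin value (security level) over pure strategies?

-1

The worst-case payoff for each row is A: -12, B: -6, C: -1.
The best of these is -1.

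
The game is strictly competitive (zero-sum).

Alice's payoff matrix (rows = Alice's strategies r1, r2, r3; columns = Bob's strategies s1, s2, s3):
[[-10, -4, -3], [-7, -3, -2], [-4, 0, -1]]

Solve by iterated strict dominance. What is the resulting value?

-4

Row r1 is strictly dominated by row r2 (-7>-10, -3>-4, -2>-3); eliminate r1.
Row r2 is strictly dominated by row r3 (-4>-7, 0>-3, -1>-2); eliminate r2.
Column s3 is strictly dominated by s1 for Bob (-4<-1); eliminate s3.
Column s2 is strictly dominated by s1 for Bob (-4<0); eliminate s2.
Only (r3, s1) remains, with payoff -4.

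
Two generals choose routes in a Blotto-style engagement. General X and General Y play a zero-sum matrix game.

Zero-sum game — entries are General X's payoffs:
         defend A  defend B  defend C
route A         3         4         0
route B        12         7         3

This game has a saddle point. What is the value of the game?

3

Row minima: 0, 3 → General X's maximin is 3.
Column maxima: 12, 7, 3 → General Y's minimax is 3.
They coincide at (route B, defend C), so the value is 3.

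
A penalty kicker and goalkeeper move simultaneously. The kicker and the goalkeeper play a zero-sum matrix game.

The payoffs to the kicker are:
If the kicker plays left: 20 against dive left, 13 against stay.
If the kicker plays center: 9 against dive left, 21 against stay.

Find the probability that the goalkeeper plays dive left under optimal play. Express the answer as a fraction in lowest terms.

Row minima are 13 and 9, so the kicker's maximin is 13; column maxima are 20 and 21, so the goalkeeper's minimax is 20. These differ, so the equilibrium is in mixed strategies.
Let the goalkeeper play dive left with probability q. The kicker is indifferent when 20q + 13(1−q) = 9q + 21(1−q), giving q = 8/19.

8/19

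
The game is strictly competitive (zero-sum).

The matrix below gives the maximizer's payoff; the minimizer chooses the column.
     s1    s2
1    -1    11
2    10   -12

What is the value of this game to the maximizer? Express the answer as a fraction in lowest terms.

49/17

Row minima are -1 and -12, so the maximizer's maximin is -1; column maxima are 10 and 11, so the minimizer's minimax is 10. These differ, so the equilibrium is in mixed strategies.
Let the maximizer play 1 with probability p. The minimizer is indifferent when −p + 10(1−p) = 11p − 12(1−p), giving p = 11/17.
Let the minimizer play s1 with probability q. The maximizer is indifferent when −q + 11(1−q) = 10q − 12(1−q), giving q = 23/34.
The value is -1·(23/34) + (11)·(11/34) = 49/17.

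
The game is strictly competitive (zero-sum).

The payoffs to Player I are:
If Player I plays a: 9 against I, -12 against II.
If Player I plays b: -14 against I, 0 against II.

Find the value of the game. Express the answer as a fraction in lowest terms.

-24/5

Row minima are -12 and -14, so Player I's maximin is -12; column maxima are 9 and 0, so Player II's minimax is 0. These differ, so the equilibrium is in mixed strategies.
Let Player I play a with probability p. Player II is indifferent when 9p − 14(1−p) = −12p, giving p = 2/5.
Let Player II play I with probability q. Player I is indifferent when 9q − 12(1−q) = −14q, giving q = 12/35.
The value is 9·(12/35) + (-12)·(23/35) = -24/5.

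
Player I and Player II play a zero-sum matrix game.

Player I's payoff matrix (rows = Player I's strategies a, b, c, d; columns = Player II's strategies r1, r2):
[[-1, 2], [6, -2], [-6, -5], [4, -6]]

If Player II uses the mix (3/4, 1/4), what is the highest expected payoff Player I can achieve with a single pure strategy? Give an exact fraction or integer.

a: (-1)·(3/4) + (2)·(1/4) = -1/4.
b: (6)·(3/4) + (-2)·(1/4) = 4.
c: (-6)·(3/4) + (-5)·(1/4) = -23/4.
d: (4)·(3/4) + (-6)·(1/4) = 3/2.
The best pure response is b with expected payoff 4.

4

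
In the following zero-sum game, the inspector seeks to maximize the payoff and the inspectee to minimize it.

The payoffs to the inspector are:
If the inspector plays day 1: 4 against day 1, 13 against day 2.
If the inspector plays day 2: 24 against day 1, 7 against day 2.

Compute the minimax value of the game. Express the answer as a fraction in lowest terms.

Row minima are 4 and 7, so the inspector's maximin is 7; column maxima are 24 and 13, so the inspectee's minimax is 13. These differ, so the equilibrium is in mixed strategies.
Let the inspector play day 1 with probability p. The inspectee is indifferent when 4p + 24(1−p) = 13p + 7(1−p), giving p = 17/26.
Let the inspectee play day 1 with probability q. The inspector is indifferent when 4q + 13(1−q) = 24q + 7(1−q), giving q = 3/13.
The value is 4·(3/13) + (13)·(10/13) = 142/13.

142/13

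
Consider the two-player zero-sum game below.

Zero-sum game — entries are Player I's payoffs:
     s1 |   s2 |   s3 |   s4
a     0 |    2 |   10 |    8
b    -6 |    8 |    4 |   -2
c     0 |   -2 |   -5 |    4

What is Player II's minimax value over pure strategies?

The worst case (largest entry) in each column is s1: 0, s2: 8, s3: 10, s4: 8.
The best (smallest) of these is 0.

0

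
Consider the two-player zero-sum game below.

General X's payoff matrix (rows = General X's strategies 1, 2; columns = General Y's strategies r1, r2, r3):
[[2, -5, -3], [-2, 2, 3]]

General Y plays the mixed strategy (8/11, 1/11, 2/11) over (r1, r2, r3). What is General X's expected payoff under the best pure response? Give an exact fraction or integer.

5/11

1: (2)·(8/11) + (-5)·(1/11) + (-3)·(2/11) = 5/11.
2: (-2)·(8/11) + (2)·(1/11) + (3)·(2/11) = -8/11.
The best pure response is 1 with expected payoff 5/11.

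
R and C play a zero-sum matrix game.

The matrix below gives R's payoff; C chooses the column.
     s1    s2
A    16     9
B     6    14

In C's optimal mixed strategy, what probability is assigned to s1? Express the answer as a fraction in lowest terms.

Row minima are 9 and 6, so R's maximin is 9; column maxima are 16 and 14, so C's minimax is 14. These differ, so the equilibrium is in mixed strategies.
Let C play s1 with probability q. R is indifferent when 16q + 9(1−q) = 6q + 14(1−q), giving q = 1/3.

1/3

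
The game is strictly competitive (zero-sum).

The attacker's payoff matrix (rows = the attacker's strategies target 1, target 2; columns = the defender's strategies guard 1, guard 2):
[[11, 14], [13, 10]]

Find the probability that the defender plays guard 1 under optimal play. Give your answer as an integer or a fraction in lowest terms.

Row minima are 11 and 10, so the attacker's maximin is 11; column maxima are 13 and 14, so the defender's minimax is 13. These differ, so the equilibrium is in mixed strategies.
Let the defender play guard 1 with probability q. The attacker is indifferent when 11q + 14(1−q) = 13q + 10(1−q), giving q = 2/3.

2/3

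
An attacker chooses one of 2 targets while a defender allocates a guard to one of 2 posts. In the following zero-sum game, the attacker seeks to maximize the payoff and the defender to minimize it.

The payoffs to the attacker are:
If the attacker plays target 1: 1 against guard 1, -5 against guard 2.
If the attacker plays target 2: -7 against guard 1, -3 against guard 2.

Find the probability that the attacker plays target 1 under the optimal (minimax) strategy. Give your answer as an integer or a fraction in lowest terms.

Row minima are -5 and -7, so the attacker's maximin is -5; column maxima are 1 and -3, so the defender's minimax is -3. These differ, so the equilibrium is in mixed strategies.
Let the attacker play target 1 with probability p. The defender is indifferent when p − 7(1−p) = −5p − 3(1−p), giving p = 2/5.

2/5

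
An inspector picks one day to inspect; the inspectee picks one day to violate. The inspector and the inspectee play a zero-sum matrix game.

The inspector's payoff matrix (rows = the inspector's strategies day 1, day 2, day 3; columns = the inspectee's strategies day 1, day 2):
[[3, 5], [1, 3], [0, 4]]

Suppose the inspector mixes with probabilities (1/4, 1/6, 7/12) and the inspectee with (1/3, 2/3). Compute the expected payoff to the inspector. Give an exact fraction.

109/36

Against (1/3, 2/3), each row's expected payoff is day 1: 13/3; day 2: 7/3; day 3: 8/3.
Taking the (1/4, 1/6, 7/12)-weighted average: (1/4)·(13/3) + (1/6)·(7/3) + (7/12)·(8/3) = 109/36.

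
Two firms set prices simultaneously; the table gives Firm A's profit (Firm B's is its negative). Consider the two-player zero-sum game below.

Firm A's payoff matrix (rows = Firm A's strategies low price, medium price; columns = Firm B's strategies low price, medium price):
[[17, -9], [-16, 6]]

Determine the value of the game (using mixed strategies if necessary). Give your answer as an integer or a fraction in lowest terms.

Row minima are -9 and -16, so Firm A's maximin is -9; column maxima are 17 and 6, so Firm B's minimax is 6. These differ, so the equilibrium is in mixed strategies.
Let Firm A play low price with probability p. Firm B is indifferent when 17p − 16(1−p) = −9p + 6(1−p), giving p = 11/24.
Let Firm B play low price with probability q. Firm A is indifferent when 17q − 9(1−q) = −16q + 6(1−q), giving q = 5/16.
The value is 17·(5/16) + (-9)·(11/16) = -7/8.

-7/8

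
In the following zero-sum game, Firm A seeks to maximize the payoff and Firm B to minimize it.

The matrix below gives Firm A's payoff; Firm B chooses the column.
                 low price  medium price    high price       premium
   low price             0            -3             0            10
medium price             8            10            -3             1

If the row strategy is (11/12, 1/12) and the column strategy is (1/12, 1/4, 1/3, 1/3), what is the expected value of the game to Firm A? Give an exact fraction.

371/144

Against (1/12, 1/4, 1/3, 1/3), each row's expected payoff is low price: 31/12; medium price: 5/2.
Taking the (11/12, 1/12)-weighted average: (11/12)·(31/12) + (1/12)·(5/2) = 371/144.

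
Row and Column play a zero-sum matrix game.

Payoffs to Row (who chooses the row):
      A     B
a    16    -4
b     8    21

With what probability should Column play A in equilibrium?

Row minima are -4 and 8, so Row's maximin is 8; column maxima are 16 and 21, so Column's minimax is 16. These differ, so the equilibrium is in mixed strategies.
Let Column play A with probability q. Row is indifferent when 16q − 4(1−q) = 8q + 21(1−q), giving q = 25/33.

25/33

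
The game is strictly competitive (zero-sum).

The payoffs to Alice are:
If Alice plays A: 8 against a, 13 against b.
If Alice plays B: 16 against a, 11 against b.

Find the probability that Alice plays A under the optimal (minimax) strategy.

Row minima are 8 and 11, so Alice's maximin is 11; column maxima are 16 and 13, so Bob's minimax is 13. These differ, so the equilibrium is in mixed strategies.
Let Alice play A with probability p. Bob is indifferent when 8p + 16(1−p) = 13p + 11(1−p), giving p = 1/2.

1/2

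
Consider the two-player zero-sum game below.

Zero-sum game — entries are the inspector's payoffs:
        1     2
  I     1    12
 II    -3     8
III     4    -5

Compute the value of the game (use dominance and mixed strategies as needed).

53/20

Row II is strictly dominated by row I, so the inspector never plays it.
The remaining 2×2 game on (I, III) × (1, 2) has no saddle point. Let the inspector play I with probability p; indifference gives p + 4(1−p) = 12p − 5(1−p), so p = 9/20.
Similarly the inspectee's optimal q on 1 is 17/20, and the value is 1·(17/20) + (12)·(3/20) = 53/20.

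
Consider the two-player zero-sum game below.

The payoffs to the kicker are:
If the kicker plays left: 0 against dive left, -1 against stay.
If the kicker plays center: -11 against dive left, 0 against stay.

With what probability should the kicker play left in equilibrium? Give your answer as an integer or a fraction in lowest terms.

Row minima are -1 and -11, so the kicker's maximin is -1; column maxima are 0 and 0, so the goalkeeper's minimax is 0. These differ, so the equilibrium is in mixed strategies.
Let the kicker play left with probability p. The goalkeeper is indifferent when −11(1−p) = −p, giving p = 11/12.

11/12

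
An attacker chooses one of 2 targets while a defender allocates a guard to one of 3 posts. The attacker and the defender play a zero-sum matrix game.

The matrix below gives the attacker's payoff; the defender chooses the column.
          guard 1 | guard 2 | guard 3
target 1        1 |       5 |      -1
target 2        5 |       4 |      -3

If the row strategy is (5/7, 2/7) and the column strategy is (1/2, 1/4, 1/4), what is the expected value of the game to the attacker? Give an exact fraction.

13/7

Against (1/2, 1/4, 1/4), each row's expected payoff is target 1: 3/2; target 2: 11/4.
Taking the (5/7, 2/7)-weighted average: (5/7)·(3/2) + (2/7)·(11/4) = 13/7.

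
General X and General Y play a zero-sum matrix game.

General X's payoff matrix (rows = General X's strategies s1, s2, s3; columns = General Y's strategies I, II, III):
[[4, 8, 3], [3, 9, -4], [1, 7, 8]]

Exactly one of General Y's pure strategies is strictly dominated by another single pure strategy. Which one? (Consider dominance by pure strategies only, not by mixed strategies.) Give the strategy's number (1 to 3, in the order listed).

2

General Y prefers columns that give General X less. Compare II with I: 4 < 8, 3 < 9, 1 < 7.
So I strictly dominates II for General Y; II is strictly dominated.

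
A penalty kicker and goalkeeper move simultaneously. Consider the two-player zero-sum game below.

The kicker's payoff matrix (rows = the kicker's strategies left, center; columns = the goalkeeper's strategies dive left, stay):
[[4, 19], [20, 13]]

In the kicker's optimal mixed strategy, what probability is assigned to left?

7/22

Row minima are 4 and 13, so the kicker's maximin is 13; column maxima are 20 and 19, so the goalkeeper's minimax is 19. These differ, so the equilibrium is in mixed strategies.
Let the kicker play left with probability p. The goalkeeper is indifferent when 4p + 20(1−p) = 19p + 13(1−p), giving p = 7/22.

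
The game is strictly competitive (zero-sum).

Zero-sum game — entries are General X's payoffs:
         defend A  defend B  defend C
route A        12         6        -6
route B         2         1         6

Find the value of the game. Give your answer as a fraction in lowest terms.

42/17

Column defend A is strictly dominated by defend B for General Y (it gives General X more in every row).
The remaining 2×2 game on (route A, route B) × (defend B, defend C) has no saddle point. Let General X play route A with probability p; indifference gives 6p + (1−p) = −6p + 6(1−p), so p = 5/17.
Similarly General Y's optimal q on defend B is 12/17, and the value is 6·(12/17) + (-6)·(5/17) = 42/17.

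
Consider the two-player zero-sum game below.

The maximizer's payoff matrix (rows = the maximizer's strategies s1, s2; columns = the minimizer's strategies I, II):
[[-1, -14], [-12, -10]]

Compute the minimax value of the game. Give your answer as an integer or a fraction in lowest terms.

Row minima are -14 and -12, so the maximizer's maximin is -12; column maxima are -1 and -10, so the minimizer's minimax is -10. These differ, so the equilibrium is in mixed strategies.
Let the maximizer play s1 with probability p. The minimizer is indifferent when −p − 12(1−p) = −14p − 10(1−p), giving p = 2/15.
Let the minimizer play I with probability q. The maximizer is indifferent when −q − 14(1−q) = −12q − 10(1−q), giving q = 4/15.
The value is -1·(4/15) + (-14)·(11/15) = -158/15.

-158/15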